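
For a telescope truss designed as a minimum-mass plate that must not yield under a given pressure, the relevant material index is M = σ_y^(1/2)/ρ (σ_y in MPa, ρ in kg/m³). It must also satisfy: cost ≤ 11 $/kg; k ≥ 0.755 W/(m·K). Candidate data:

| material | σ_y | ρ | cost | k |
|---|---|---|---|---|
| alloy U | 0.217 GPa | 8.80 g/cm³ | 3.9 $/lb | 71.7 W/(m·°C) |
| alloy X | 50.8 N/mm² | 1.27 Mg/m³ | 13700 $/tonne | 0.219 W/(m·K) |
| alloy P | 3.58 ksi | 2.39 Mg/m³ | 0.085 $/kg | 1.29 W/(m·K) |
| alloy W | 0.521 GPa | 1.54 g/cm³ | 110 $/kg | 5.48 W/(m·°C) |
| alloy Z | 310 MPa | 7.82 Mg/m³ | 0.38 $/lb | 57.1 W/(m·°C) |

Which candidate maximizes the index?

alloy Z

Screen on constraints: cost ≤ 11 $/kg; k ≥ 0.755 W/(m·K). Survivors: alloy U, alloy P, alloy Z.
Putting every candidate on a common basis:
  alloy U: σ_y = 217.0 MPa, ρ = 8800 kg/m³
  alloy P: σ_y = 24.68 MPa, ρ = 2390 kg/m³
  alloy Z: σ_y = 310.0 MPa, ρ = 7820 kg/m³
  alloy Z: M = 2.25×10⁻³
  alloy P: M = 2.08×10⁻³
  alloy U: M = 1.67×10⁻³
Highest index: alloy Z.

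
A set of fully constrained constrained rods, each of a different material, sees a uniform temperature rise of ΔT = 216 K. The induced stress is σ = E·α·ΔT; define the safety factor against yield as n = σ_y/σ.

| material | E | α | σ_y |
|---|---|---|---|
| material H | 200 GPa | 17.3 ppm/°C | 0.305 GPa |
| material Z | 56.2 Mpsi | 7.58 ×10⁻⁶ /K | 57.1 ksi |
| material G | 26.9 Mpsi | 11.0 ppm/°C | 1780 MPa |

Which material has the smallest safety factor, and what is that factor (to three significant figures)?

Converting E to GPa, α to ×10⁻⁶/K, σ_y to MPa, then σ and n for each:
  material H: E = 200.0, α = 17.3, σ_y = 305.0 → σ = 747 MPa, n = 0.408
  material Z: E = 387.5, α = 7.58, σ_y = 393.7 → σ = 634 MPa, n = 0.621
  material G: E = 185.5, α = 11.0, σ_y = 1780 → σ = 441 MPa, n = 4.04
Smallest n: material H with n = 0.408.

material H, n = 0.408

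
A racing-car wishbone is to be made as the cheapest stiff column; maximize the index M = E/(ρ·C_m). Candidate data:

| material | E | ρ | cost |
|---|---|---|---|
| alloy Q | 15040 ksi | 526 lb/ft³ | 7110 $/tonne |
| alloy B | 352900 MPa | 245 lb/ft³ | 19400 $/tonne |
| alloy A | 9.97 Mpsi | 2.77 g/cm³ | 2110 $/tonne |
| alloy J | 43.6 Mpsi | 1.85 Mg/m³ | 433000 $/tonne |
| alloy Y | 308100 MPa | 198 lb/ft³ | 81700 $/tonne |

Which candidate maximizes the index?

Putting every candidate on a common basis:
  alloy Q: E = 103.7 GPa, ρ = 8426 kg/m³, cost = 7.110 $/kg
  alloy B: E = 352.9 GPa, ρ = 3925 kg/m³, cost = 19.40 $/kg
  alloy A: E = 68.74 GPa, ρ = 2770 kg/m³, cost = 2.110 $/kg
  alloy J: E = 300.6 GPa, ρ = 1850 kg/m³, cost = 433.0 $/kg
  alloy Y: E = 308.1 GPa, ρ = 3172 kg/m³, cost = 81.70 $/kg
  alloy A: M = 11.8 MN·m per $
  alloy B: M = 4.64 MN·m per $
  alloy Q: M = 1.73 MN·m per $
  alloy Y: M = 1.19 MN·m per $
  alloy J: M = 0.375 MN·m per $
Highest index: alloy A.

alloy A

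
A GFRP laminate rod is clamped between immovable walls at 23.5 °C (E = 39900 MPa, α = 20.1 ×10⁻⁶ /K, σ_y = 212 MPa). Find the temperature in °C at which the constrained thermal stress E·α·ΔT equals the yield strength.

288 °C

E = 39900 MPa = 39.90 GPa.
E·α·ΔT = 212.0 MPa ⇒ ΔT = 212.0 / (39.90×10³ × 20.1×10⁻⁶) = 264.3 K.
T = 23.5 + 264.3 = 287.8 °C.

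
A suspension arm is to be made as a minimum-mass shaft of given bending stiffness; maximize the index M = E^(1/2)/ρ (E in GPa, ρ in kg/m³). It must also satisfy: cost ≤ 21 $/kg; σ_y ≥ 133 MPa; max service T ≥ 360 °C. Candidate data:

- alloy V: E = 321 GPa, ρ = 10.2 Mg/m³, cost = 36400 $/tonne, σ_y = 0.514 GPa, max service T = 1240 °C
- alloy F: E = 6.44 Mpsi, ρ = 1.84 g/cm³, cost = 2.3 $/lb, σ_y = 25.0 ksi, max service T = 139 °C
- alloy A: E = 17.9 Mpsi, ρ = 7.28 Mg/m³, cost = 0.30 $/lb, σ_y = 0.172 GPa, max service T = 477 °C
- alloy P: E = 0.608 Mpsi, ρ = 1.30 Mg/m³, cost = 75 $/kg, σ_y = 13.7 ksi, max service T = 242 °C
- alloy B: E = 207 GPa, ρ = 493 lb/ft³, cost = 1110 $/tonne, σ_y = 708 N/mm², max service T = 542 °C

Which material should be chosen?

Screen on constraints: cost ≤ 21 $/kg; σ_y ≥ 133 MPa; max service T ≥ 360 °C. Survivors: alloy A, alloy B.
Putting every candidate on a common basis:
  alloy A: E = 123.4 GPa, ρ = 7280 kg/m³
  alloy B: E = 207.0 GPa, ρ = 7897 kg/m³
  alloy B: M = 1.82×10⁻³
  alloy A: M = 1.53×10⁻³
Alloy B has the largest M.

alloy B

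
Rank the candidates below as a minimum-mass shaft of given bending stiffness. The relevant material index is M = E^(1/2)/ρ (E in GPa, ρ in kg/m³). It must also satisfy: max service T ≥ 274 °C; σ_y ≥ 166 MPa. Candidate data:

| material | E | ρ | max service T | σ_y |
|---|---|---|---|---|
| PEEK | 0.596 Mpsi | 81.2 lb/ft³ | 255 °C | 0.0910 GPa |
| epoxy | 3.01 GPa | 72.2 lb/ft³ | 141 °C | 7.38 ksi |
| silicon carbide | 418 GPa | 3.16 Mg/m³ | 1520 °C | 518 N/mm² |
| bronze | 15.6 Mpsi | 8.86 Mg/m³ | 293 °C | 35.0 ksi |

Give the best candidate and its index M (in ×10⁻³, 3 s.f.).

Screen on constraints: max service T ≥ 274 °C; σ_y ≥ 166 MPa. Survivors: silicon carbide, bronze.
Convert each candidate to consistent units, then evaluate M:
  silicon carbide: E = 418.0 GPa, ρ = 3160 kg/m³
  bronze: E = 107.6 GPa, ρ = 8860 kg/m³
  silicon carbide: M = 6.47×10⁻³
  bronze: M = 1.17×10⁻³
Silicon carbide has the largest M.

silicon carbide, M = 6.47×10⁻³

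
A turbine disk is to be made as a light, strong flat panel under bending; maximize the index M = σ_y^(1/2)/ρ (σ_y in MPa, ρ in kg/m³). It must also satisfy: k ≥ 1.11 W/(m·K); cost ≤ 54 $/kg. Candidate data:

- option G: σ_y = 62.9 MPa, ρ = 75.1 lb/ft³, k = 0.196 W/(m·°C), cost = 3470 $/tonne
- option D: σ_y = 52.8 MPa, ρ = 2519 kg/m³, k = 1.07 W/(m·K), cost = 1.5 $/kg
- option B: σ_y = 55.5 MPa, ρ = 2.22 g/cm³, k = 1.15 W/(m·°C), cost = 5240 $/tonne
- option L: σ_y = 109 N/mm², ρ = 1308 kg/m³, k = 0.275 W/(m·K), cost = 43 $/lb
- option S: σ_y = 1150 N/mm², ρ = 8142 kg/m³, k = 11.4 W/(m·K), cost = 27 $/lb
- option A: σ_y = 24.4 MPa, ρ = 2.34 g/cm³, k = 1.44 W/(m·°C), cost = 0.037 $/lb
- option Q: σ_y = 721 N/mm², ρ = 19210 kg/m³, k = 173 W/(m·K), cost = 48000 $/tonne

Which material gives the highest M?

Screen on constraints: k ≥ 1.11 W/(m·K); cost ≤ 54 $/kg. Survivors: option B, option A, option Q.
After converting to SI:
  option B: σ_y = 55.50 MPa, ρ = 2220 kg/m³
  option A: σ_y = 24.40 MPa, ρ = 2340 kg/m³
  option Q: σ_y = 721.0 MPa, ρ = 19210 kg/m³
  option B: M = 3.36×10⁻³
  option A: M = 2.11×10⁻³
  option Q: M = 1.40×10⁻³
Option B has the largest M.

option B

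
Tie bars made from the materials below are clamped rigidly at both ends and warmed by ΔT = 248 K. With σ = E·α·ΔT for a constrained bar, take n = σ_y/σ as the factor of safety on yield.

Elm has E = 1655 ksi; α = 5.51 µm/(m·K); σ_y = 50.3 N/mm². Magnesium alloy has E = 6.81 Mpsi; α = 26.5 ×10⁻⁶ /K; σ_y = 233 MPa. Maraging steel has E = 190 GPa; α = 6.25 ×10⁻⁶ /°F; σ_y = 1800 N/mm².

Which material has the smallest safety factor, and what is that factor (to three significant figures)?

magnesium alloy, n = 0.755

With everything in SI (GPa, ×10⁻⁶/K, MPa):
  elm: E = 11.41, α = 5.51, σ_y = 50.30 → σ = 15.6 MPa, n = 3.23
  magnesium alloy: E = 46.95, α = 26.5, σ_y = 233.0 → σ = 309 MPa, n = 0.755
  maraging steel: E = 190.0, α = 11.2, σ_y = 1800 → σ = 530 MPa, n = 3.40
Smallest n: magnesium alloy with n = 0.755.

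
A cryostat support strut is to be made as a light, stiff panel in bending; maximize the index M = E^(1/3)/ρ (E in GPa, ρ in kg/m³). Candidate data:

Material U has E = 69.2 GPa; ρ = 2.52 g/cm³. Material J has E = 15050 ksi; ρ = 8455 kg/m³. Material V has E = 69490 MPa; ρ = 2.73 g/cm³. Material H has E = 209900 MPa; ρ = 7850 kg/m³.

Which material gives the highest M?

Normalizing units and computing the index:
  material U: E = 69.20 GPa, ρ = 2520 kg/m³
  material J: E = 103.8 GPa, ρ = 8455 kg/m³
  material V: E = 69.49 GPa, ρ = 2730 kg/m³
  material H: E = 209.9 GPa, ρ = 7850 kg/m³
  material U: M = 1.63×10⁻³
  material V: M = 1.51×10⁻³
  material H: M = 0.757×10⁻³
  material J: M = 0.556×10⁻³
Material U ranks first.

material U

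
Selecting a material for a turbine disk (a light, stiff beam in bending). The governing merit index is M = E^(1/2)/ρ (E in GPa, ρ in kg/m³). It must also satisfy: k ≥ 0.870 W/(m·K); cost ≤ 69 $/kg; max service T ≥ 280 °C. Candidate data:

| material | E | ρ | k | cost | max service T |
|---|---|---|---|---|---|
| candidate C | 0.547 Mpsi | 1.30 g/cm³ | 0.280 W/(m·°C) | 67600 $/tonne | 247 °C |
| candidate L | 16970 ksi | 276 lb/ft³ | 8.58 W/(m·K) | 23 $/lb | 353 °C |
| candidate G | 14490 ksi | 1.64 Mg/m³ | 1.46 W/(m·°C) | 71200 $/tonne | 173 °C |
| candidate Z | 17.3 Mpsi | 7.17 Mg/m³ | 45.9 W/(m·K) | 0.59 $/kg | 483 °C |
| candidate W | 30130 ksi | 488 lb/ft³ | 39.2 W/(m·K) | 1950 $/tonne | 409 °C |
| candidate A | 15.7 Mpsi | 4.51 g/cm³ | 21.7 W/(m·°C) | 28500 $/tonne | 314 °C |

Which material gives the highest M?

Screen on constraints: k ≥ 0.870 W/(m·K); cost ≤ 69 $/kg; max service T ≥ 280 °C. Survivors: candidate L, candidate Z, candidate W, candidate A.
Convert each candidate to consistent units, then evaluate M:
  candidate L: E = 117.0 GPa, ρ = 4421 kg/m³
  candidate Z: E = 119.3 GPa, ρ = 7170 kg/m³
  candidate W: E = 207.7 GPa, ρ = 7817 kg/m³
  candidate A: E = 108.2 GPa, ρ = 4510 kg/m³
  candidate L: M = 2.45×10⁻³
  candidate A: M = 2.31×10⁻³
  candidate W: M = 1.84×10⁻³
  candidate Z: M = 1.52×10⁻³
Highest index: candidate L.

candidate L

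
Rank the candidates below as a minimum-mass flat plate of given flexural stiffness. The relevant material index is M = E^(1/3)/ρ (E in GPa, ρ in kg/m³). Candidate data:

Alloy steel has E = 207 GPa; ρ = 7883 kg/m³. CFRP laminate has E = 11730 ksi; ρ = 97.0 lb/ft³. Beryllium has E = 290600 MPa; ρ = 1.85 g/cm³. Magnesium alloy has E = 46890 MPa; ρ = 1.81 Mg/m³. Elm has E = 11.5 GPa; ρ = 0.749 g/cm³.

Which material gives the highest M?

beryllium

Convert each candidate to consistent units, then evaluate M:
  alloy steel: E = 207.0 GPa, ρ = 7883 kg/m³
  CFRP laminate: E = 80.88 GPa, ρ = 1554 kg/m³
  beryllium: E = 290.6 GPa, ρ = 1850 kg/m³
  magnesium alloy: E = 46.89 GPa, ρ = 1810 kg/m³
  elm: E = 11.50 GPa, ρ = 749.0 kg/m³
  beryllium: M = 3.58×10⁻³
  elm: M = 3.01×10⁻³
  CFRP laminate: M = 2.78×10⁻³
  magnesium alloy: M = 1.99×10⁻³
  alloy steel: M = 0.750×10⁻³
Highest index: beryllium.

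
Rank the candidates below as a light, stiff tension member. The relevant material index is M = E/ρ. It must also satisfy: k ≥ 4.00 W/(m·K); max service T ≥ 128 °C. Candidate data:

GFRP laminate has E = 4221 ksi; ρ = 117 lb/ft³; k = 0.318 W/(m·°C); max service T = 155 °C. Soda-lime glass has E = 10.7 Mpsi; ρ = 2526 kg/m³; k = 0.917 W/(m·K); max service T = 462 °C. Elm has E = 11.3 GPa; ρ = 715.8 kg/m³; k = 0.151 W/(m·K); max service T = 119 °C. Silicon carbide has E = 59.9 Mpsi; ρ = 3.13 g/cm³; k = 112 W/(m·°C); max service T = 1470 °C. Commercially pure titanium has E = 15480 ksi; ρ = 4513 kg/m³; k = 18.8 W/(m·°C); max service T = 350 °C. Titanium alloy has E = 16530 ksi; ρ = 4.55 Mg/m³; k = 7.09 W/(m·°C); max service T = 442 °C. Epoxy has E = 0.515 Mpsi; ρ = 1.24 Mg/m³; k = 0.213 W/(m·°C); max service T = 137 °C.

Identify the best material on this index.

silicon carbide

Screen on constraints: k ≥ 4.00 W/(m·K); max service T ≥ 128 °C. Survivors: silicon carbide, commercially pure titanium, titanium alloy.
Convert each candidate to consistent units, then evaluate M:
  silicon carbide: E = 413.0 GPa, ρ = 3130 kg/m³
  commercially pure titanium: E = 106.7 GPa, ρ = 4513 kg/m³
  titanium alloy: E = 114.0 GPa, ρ = 4550 kg/m³
  silicon carbide: M = 132 MN·m/kg
  titanium alloy: M = 25.0 MN·m/kg
  commercially pure titanium: M = 23.6 MN·m/kg
The maximum is for silicon carbide.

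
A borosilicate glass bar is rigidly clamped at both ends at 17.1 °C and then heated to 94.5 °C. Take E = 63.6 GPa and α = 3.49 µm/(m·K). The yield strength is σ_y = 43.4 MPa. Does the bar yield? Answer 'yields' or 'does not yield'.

does not yield

ΔT = 77.40 K. Constrained thermal stress σ = E·α·ΔT = 63.60×10³ MPa × 3.49×10⁻⁶ × 77.40 = 17.2 MPa (compressive).
Compare to σ_y = 43.4 MPa: σ < σ_y, so it does not yield.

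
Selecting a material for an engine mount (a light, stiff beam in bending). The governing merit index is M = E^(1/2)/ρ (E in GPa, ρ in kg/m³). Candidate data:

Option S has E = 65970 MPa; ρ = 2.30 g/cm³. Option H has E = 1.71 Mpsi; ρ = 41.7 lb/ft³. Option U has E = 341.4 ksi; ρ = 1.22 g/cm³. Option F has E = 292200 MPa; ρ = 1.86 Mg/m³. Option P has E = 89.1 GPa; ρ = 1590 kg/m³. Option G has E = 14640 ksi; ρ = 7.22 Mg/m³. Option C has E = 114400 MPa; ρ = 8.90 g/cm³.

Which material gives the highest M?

option F

Normalizing units and computing the index:
  option S: E = 65.97 GPa, ρ = 2300 kg/m³
  option H: E = 11.79 GPa, ρ = 668.0 kg/m³
  option U: E = 2.354 GPa, ρ = 1220 kg/m³
  option F: E = 292.2 GPa, ρ = 1860 kg/m³
  option P: E = 89.10 GPa, ρ = 1590 kg/m³
  option G: E = 100.9 GPa, ρ = 7220 kg/m³
  option C: E = 114.4 GPa, ρ = 8900 kg/m³
  option F: M = 9.19×10⁻³
  option P: M = 5.94×10⁻³
  option H: M = 5.14×10⁻³
  option S: M = 3.53×10⁻³
  option G: M = 1.39×10⁻³
  option U: M = 1.26×10⁻³
  option C: M = 1.20×10⁻³
Option F ranks first.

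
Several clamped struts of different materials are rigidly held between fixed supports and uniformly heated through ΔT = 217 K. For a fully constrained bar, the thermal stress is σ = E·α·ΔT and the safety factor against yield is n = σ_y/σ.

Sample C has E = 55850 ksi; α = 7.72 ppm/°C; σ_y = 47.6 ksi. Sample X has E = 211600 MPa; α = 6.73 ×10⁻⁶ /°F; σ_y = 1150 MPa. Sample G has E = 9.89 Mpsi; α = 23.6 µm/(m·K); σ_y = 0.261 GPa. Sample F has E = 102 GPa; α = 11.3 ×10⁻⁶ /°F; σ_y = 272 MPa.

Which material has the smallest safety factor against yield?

Converting E to GPa, α to ×10⁻⁶/K, σ_y to MPa, then σ and n for each:
  sample C: E = 385.1, α = 7.72, σ_y = 328.2 → σ = 645 MPa, n = 0.509
  sample X: E = 211.6, α = 12.1, σ_y = 1150 → σ = 556 MPa, n = 2.07
  sample G: E = 68.19, α = 23.6, σ_y = 261.0 → σ = 349 MPa, n = 0.747
  sample F: E = 102.0, α = 20.3, σ_y = 272.0 → σ = 450 MPa, n = 0.604
Smallest n: sample C with n = 0.509.

sample C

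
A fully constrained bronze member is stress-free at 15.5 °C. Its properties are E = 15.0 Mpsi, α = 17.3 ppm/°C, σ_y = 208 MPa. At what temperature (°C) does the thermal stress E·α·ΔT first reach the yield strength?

E = 15.0 Mpsi = 103.4 GPa.
E·α·ΔT = 208.0 MPa ⇒ ΔT = 208.0 / (103.4×10³ × 17.3×10⁻⁶) = 116.3 K.
T = 15.5 + 116.3 = 131.8 °C.

132 °C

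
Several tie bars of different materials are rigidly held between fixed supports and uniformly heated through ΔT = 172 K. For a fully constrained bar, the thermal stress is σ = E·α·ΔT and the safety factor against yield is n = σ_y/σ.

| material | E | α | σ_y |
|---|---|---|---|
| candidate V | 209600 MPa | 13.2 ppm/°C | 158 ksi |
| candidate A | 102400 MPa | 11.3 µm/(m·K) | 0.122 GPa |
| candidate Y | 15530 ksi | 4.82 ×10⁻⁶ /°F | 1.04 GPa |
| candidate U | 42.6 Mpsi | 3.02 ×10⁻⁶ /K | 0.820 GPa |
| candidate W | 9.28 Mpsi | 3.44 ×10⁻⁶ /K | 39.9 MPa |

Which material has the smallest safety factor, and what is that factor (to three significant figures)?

Per material, after unit conversion:
  candidate V: E = 209.6, α = 13.2, σ_y = 1089 → σ = 476 MPa, n = 2.29
  candidate A: E = 102.4, α = 11.3, σ_y = 122.0 → σ = 199 MPa, n = 0.613
  candidate Y: E = 107.1, α = 8.68, σ_y = 1040 → σ = 160 MPa, n = 6.51
  candidate U: E = 293.7, α = 3.02, σ_y = 820.0 → σ = 153 MPa, n = 5.37
  candidate W: E = 63.98, α = 3.44, σ_y = 39.90 → σ = 37.9 MPa, n = 1.05
The minimum is candidate A at n = 0.613.

candidate A, n = 0.613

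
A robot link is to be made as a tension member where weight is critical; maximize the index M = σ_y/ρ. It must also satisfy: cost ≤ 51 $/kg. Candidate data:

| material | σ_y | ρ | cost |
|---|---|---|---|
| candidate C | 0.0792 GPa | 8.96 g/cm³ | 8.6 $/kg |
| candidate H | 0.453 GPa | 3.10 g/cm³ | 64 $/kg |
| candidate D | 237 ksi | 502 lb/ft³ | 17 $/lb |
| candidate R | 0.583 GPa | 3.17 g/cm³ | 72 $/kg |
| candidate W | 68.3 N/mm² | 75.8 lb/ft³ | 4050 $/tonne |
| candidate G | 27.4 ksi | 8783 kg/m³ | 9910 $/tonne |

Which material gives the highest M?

candidate D

Screen on constraints: cost ≤ 51 $/kg. Survivors: candidate C, candidate D, candidate W, candidate G.
Putting every candidate on a common basis:
  candidate C: σ_y = 79.20 MPa, ρ = 8960 kg/m³
  candidate D: σ_y = 1634 MPa, ρ = 8041 kg/m³
  candidate W: σ_y = 68.30 MPa, ρ = 1214 kg/m³
  candidate G: σ_y = 188.9 MPa, ρ = 8783 kg/m³
  candidate D: M = 203 kN·m/kg
  candidate W: M = 56.3 kN·m/kg
  candidate G: M = 21.5 kN·m/kg
  candidate C: M = 8.84 kN·m/kg
The maximum is for candidate D.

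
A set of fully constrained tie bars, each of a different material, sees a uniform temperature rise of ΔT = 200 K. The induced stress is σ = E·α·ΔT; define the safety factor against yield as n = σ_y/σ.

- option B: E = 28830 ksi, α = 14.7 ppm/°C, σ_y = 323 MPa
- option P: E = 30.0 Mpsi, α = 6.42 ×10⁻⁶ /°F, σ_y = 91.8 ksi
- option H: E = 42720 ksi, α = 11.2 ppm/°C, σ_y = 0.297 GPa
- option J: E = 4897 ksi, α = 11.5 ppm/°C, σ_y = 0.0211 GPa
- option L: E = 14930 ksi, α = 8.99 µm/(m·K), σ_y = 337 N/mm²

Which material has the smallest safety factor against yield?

option J

Converting E to GPa, α to ×10⁻⁶/K, σ_y to MPa, then σ and n for each:
  option B: E = 198.8, α = 14.7, σ_y = 323.0 → σ = 584 MPa, n = 0.553
  option P: E = 206.8, α = 11.6, σ_y = 632.9 → σ = 478 MPa, n = 1.32
  option H: E = 294.5, α = 11.2, σ_y = 297.0 → σ = 660 MPa, n = 0.450
  option J: E = 33.76, α = 11.5, σ_y = 21.10 → σ = 77.7 MPa, n = 0.272
  option L: E = 102.9, α = 8.99, σ_y = 337.0 → σ = 185 MPa, n = 1.82
The minimum is option J at n = 0.272.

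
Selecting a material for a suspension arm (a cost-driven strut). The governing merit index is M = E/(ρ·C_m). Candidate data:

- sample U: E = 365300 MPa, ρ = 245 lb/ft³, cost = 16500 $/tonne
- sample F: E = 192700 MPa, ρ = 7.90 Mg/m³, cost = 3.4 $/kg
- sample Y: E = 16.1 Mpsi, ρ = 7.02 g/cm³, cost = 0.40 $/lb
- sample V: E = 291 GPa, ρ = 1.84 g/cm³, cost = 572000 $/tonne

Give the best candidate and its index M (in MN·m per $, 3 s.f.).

In SI units:
  sample U: E = 365.3 GPa, ρ = 3925 kg/m³, cost = 16.50 $/kg
  sample F: E = 192.7 GPa, ρ = 7900 kg/m³, cost = 3.400 $/kg
  sample Y: E = 111.0 GPa, ρ = 7020 kg/m³, cost = 0.8818 $/kg
  sample V: E = 291.0 GPa, ρ = 1840 kg/m³, cost = 572.0 $/kg
  sample Y: M = 17.9 MN·m per $
  sample F: M = 7.17 MN·m per $
  sample U: M = 5.64 MN·m per $
  sample V: M = 0.276 MN·m per $
The maximum is for sample Y.

sample Y, M = 17.9 MN·m per $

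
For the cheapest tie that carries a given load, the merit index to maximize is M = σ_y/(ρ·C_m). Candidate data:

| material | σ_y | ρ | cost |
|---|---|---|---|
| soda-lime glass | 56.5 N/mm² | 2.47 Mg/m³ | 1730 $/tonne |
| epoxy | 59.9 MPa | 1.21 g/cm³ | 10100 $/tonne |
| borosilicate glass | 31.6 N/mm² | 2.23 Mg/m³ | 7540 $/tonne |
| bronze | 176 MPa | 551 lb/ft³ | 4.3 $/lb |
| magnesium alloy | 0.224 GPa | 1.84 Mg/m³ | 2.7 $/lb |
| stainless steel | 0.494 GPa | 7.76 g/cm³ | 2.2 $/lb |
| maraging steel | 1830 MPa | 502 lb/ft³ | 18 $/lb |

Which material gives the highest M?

Putting every candidate on a common basis:
  soda-lime glass: σ_y = 56.50 MPa, ρ = 2470 kg/m³, cost = 1.730 $/kg
  epoxy: σ_y = 59.90 MPa, ρ = 1210 kg/m³, cost = 10.10 $/kg
  borosilicate glass: σ_y = 31.60 MPa, ρ = 2230 kg/m³, cost = 7.540 $/kg
  bronze: σ_y = 176.0 MPa, ρ = 8826 kg/m³, cost = 9.480 $/kg
  magnesium alloy: σ_y = 224.0 MPa, ρ = 1840 kg/m³, cost = 5.952 $/kg
  stainless steel: σ_y = 494.0 MPa, ρ = 7760 kg/m³, cost = 4.850 $/kg
  maraging steel: σ_y = 1830 MPa, ρ = 8041 kg/m³, cost = 39.68 $/kg
  magnesium alloy: M = 20.5 kN·m per $
  soda-lime glass: M = 13.2 kN·m per $
  stainless steel: M = 13.1 kN·m per $
  maraging steel: M = 5.73 kN·m per $
  epoxy: M = 4.90 kN·m per $
  bronze: M = 2.10 kN·m per $
  borosilicate glass: M = 1.88 kN·m per $
Magnesium alloy ranks first.

magnesium alloy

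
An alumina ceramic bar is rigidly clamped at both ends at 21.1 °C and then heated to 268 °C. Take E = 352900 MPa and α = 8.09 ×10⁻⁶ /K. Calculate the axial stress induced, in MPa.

E = 352900 MPa = 352.9 GPa.
ΔT = 246.9 K. Constrained thermal stress σ = E·α·ΔT = 352.9×10³ MPa × 8.09×10⁻⁶ × 246.9 = 705 MPa (compressive).

705 MPa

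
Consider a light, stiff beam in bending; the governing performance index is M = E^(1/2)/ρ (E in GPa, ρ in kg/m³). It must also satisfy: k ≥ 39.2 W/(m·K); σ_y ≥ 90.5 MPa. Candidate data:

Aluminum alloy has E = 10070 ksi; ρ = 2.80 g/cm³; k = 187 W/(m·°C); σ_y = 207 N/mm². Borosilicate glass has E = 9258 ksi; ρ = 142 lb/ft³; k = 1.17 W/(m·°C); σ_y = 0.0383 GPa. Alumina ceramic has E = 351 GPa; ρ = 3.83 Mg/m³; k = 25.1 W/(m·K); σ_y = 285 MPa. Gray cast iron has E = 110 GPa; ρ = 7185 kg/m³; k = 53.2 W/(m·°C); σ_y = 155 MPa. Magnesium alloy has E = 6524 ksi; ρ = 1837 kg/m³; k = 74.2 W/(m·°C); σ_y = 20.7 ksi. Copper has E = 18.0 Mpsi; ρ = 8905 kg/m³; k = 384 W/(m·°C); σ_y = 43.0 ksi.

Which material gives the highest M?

magnesium alloy

Screen on constraints: k ≥ 39.2 W/(m·K); σ_y ≥ 90.5 MPa. Survivors: aluminum alloy, gray cast iron, magnesium alloy, copper.
Normalizing units and computing the index:
  aluminum alloy: E = 69.43 GPa, ρ = 2800 kg/m³
  gray cast iron: E = 110.0 GPa, ρ = 7185 kg/m³
  magnesium alloy: E = 44.98 GPa, ρ = 1837 kg/m³
  copper: E = 124.1 GPa, ρ = 8905 kg/m³
  magnesium alloy: M = 3.65×10⁻³
  aluminum alloy: M = 2.98×10⁻³
  gray cast iron: M = 1.46×10⁻³
  copper: M = 1.25×10⁻³
Highest index: magnesium alloy.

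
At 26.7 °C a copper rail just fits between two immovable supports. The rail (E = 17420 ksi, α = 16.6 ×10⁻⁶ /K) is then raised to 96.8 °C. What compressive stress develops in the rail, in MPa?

140 MPa

E = 17420 ksi = 120.1 GPa.
ΔT = 70.10 K. Constrained thermal stress σ = E·α·ΔT = 120.1×10³ MPa × 16.6×10⁻⁶ × 70.10 = 140 MPa (compressive).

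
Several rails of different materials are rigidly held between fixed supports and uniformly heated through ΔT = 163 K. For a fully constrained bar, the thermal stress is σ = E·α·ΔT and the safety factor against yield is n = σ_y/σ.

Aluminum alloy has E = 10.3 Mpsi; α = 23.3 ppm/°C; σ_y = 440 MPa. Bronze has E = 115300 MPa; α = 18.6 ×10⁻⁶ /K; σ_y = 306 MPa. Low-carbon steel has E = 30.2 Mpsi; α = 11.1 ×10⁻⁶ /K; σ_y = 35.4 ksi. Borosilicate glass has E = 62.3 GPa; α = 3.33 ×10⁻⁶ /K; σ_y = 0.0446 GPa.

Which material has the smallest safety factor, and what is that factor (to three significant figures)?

Converting E to GPa, α to ×10⁻⁶/K, σ_y to MPa, then σ and n for each:
  aluminum alloy: E = 71.02, α = 23.3, σ_y = 440.0 → σ = 270 MPa, n = 1.63
  bronze: E = 115.3, α = 18.6, σ_y = 306.0 → σ = 350 MPa, n = 0.875
  low-carbon steel: E = 208.2, α = 11.1, σ_y = 244.1 → σ = 377 MPa, n = 0.648
  borosilicate glass: E = 62.30, α = 3.33, σ_y = 44.60 → σ = 33.8 MPa, n = 1.32
The minimum is low-carbon steel at n = 0.648.

low-carbon steel, n = 0.648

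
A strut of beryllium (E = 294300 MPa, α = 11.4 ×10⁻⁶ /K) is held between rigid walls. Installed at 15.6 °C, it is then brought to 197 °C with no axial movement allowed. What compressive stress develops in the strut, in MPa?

E = 294300 MPa = 294.3 GPa.
ΔT = 181.4 K. Constrained thermal stress σ = E·α·ΔT = 294.3×10³ MPa × 11.4×10⁻⁶ × 181.4 = 609 MPa (compressive).

609 MPa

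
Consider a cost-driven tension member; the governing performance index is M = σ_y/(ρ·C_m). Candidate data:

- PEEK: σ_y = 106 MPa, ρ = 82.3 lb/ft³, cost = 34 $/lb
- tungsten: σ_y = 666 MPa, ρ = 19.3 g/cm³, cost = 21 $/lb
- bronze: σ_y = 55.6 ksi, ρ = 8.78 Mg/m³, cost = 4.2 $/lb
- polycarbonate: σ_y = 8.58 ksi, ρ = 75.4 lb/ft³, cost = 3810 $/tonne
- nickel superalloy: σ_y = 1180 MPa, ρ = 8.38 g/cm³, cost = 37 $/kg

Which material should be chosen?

In SI units:
  PEEK: σ_y = 106.0 MPa, ρ = 1318 kg/m³, cost = 74.96 $/kg
  tungsten: σ_y = 666.0 MPa, ρ = 19300 kg/m³, cost = 46.30 $/kg
  bronze: σ_y = 383.3 MPa, ρ = 8780 kg/m³, cost = 9.259 $/kg
  polycarbonate: σ_y = 59.16 MPa, ρ = 1208 kg/m³, cost = 3.810 $/kg
  nickel superalloy: σ_y = 1180 MPa, ρ = 8380 kg/m³, cost = 37.00 $/kg
  polycarbonate: M = 12.9 kN·m per $
  bronze: M = 4.72 kN·m per $
  nickel superalloy: M = 3.81 kN·m per $
  PEEK: M = 1.07 kN·m per $
  tungsten: M = 0.745 kN·m per $
Polycarbonate ranks first.

polycarbonate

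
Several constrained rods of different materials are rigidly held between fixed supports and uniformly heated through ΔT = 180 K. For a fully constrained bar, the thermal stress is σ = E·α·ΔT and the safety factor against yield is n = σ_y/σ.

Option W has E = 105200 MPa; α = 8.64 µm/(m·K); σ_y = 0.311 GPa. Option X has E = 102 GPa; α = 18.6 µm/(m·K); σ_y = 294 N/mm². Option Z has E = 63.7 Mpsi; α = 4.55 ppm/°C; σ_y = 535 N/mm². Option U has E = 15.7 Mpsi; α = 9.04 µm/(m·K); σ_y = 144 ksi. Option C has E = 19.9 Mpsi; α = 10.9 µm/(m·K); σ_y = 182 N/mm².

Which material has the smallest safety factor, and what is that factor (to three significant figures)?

Per material, after unit conversion:
  option W: E = 105.2, α = 8.64, σ_y = 311.0 → σ = 164 MPa, n = 1.90
  option X: E = 102.0, α = 18.6, σ_y = 294.0 → σ = 341 MPa, n = 0.861
  option Z: E = 439.2, α = 4.55, σ_y = 535.0 → σ = 360 MPa, n = 1.49
  option U: E = 108.2, α = 9.04, σ_y = 992.8 → σ = 176 MPa, n = 5.64
  option C: E = 137.2, α = 10.9, σ_y = 182.0 → σ = 269 MPa, n = 0.676
Smallest n: option C with n = 0.676.

option C, n = 0.676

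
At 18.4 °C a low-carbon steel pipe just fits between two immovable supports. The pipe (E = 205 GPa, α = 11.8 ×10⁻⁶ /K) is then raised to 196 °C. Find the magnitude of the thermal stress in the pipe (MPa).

ΔT = 177.6 K. Constrained thermal stress σ = E·α·ΔT = 205.0×10³ MPa × 11.8×10⁻⁶ × 177.6 = 430 MPa (compressive).

430 MPa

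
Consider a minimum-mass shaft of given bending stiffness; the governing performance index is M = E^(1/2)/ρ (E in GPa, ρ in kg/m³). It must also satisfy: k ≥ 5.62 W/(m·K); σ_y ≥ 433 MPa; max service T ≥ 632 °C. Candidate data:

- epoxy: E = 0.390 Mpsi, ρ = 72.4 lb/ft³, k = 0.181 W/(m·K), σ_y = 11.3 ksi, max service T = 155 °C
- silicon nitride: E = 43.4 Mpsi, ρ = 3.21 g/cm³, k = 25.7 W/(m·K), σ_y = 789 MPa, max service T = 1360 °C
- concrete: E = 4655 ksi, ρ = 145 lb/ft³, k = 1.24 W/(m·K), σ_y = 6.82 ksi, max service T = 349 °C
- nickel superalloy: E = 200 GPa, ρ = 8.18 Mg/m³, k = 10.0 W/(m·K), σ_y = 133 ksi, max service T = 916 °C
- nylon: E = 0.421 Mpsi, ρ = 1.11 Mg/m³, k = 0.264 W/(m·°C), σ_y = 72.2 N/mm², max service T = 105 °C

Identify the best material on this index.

silicon nitride

Screen on constraints: k ≥ 5.62 W/(m·K); σ_y ≥ 433 MPa; max service T ≥ 632 °C. Survivors: silicon nitride, nickel superalloy.
In SI units:
  silicon nitride: E = 299.2 GPa, ρ = 3210 kg/m³
  nickel superalloy: E = 200.0 GPa, ρ = 8180 kg/m³
  silicon nitride: M = 5.39×10⁻³
  nickel superalloy: M = 1.73×10⁻³
The maximum is for silicon nitride.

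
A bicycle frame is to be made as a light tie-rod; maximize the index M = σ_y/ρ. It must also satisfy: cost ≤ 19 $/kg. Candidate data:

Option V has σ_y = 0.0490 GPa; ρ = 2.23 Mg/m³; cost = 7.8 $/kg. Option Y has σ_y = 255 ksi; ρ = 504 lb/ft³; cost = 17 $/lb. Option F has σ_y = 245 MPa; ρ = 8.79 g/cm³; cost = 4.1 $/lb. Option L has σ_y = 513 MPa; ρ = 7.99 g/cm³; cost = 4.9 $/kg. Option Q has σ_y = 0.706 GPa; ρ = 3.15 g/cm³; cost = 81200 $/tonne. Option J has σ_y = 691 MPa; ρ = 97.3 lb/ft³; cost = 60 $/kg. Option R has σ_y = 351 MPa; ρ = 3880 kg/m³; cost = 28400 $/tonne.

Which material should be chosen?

option L

Screen on constraints: cost ≤ 19 $/kg. Survivors: option V, option F, option L.
Convert each candidate to consistent units, then evaluate M:
  option V: σ_y = 49.00 MPa, ρ = 2230 kg/m³
  option F: σ_y = 245.0 MPa, ρ = 8790 kg/m³
  option L: σ_y = 513.0 MPa, ρ = 7990 kg/m³
  option L: M = 64.2 kN·m/kg
  option F: M = 27.9 kN·m/kg
  option V: M = 22.0 kN·m/kg
Option L has the largest M.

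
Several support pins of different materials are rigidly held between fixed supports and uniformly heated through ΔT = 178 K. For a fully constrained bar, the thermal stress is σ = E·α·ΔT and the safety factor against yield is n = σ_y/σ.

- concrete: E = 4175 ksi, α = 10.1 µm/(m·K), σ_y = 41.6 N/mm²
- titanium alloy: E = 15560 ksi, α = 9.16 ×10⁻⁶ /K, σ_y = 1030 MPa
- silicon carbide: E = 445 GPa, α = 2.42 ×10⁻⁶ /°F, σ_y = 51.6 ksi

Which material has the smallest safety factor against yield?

concrete

Per material, after unit conversion:
  concrete: E = 28.79, α = 10.1, σ_y = 41.60 → σ = 51.8 MPa, n = 0.804
  titanium alloy: E = 107.3, α = 9.16, σ_y = 1030 → σ = 175 MPa, n = 5.89
  silicon carbide: E = 445.0, α = 4.36, σ_y = 355.8 → σ = 345 MPa, n = 1.03
Concrete has the lowest safety factor, n = 0.804.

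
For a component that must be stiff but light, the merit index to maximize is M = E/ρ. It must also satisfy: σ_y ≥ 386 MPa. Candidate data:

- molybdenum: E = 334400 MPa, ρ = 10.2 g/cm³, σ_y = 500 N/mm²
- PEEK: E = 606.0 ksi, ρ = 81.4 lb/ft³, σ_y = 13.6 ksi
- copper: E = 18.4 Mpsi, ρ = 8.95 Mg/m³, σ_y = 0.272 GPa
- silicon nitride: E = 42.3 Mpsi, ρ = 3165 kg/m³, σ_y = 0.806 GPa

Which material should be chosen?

silicon nitride

Screen on constraints: σ_y ≥ 386 MPa. Survivors: molybdenum, silicon nitride.
Normalizing units and computing the index:
  molybdenum: E = 334.4 GPa, ρ = 10200 kg/m³
  silicon nitride: E = 291.6 GPa, ρ = 3165 kg/m³
  silicon nitride: M = 92.1 MN·m/kg
  molybdenum: M = 32.8 MN·m/kg
Silicon nitride ranks first.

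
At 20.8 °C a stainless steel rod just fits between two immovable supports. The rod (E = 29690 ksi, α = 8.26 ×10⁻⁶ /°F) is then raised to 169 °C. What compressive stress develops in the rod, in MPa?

451 MPa

E = 29690 ksi = 204.7 GPa.
α = 8.26×10⁻⁶/°F × 9/5 = 14.9×10⁻⁶/K.
ΔT = 148.2 K. Constrained thermal stress σ = E·α·ΔT = 204.7×10³ MPa × 14.9×10⁻⁶ × 148.2 = 451 MPa (compressive).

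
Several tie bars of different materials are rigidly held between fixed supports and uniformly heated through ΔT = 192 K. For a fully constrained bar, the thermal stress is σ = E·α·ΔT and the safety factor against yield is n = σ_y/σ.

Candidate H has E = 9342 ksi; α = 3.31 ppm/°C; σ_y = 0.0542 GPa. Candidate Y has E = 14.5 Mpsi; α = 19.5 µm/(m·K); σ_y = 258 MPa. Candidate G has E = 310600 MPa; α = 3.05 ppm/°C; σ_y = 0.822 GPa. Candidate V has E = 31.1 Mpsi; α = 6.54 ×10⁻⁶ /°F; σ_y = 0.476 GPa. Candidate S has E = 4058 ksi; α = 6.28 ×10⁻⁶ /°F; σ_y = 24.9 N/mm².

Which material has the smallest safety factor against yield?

In consistent units (E in GPa, α in ×10⁻⁶/K, σ_y in MPa):
  candidate H: E = 64.41, α = 3.31, σ_y = 54.20 → σ = 40.9 MPa, n = 1.32
  candidate Y: E = 99.97, α = 19.5, σ_y = 258.0 → σ = 374 MPa, n = 0.689
  candidate G: E = 310.6, α = 3.05, σ_y = 822.0 → σ = 182 MPa, n = 4.52
  candidate V: E = 214.4, α = 11.8, σ_y = 476.0 → σ = 485 MPa, n = 0.982
  candidate S: E = 27.98, α = 11.3, σ_y = 24.90 → σ = 60.7 MPa, n = 0.410
Candidate S has the lowest safety factor, n = 0.410.

candidate S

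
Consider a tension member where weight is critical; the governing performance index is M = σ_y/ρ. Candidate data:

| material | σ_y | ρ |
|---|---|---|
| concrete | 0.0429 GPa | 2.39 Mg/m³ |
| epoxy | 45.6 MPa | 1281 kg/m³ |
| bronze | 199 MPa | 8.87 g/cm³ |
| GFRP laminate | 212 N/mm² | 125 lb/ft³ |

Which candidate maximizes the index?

In SI units:
  concrete: σ_y = 42.90 MPa, ρ = 2390 kg/m³
  epoxy: σ_y = 45.60 MPa, ρ = 1281 kg/m³
  bronze: σ_y = 199.0 MPa, ρ = 8870 kg/m³
  GFRP laminate: σ_y = 212.0 MPa, ρ = 2002 kg/m³
  GFRP laminate: M = 106 kN·m/kg
  epoxy: M = 35.6 kN·m/kg
  bronze: M = 22.4 kN·m/kg
  concrete: M = 17.9 kN·m/kg
The maximum is for GFRP laminate.

GFRP laminate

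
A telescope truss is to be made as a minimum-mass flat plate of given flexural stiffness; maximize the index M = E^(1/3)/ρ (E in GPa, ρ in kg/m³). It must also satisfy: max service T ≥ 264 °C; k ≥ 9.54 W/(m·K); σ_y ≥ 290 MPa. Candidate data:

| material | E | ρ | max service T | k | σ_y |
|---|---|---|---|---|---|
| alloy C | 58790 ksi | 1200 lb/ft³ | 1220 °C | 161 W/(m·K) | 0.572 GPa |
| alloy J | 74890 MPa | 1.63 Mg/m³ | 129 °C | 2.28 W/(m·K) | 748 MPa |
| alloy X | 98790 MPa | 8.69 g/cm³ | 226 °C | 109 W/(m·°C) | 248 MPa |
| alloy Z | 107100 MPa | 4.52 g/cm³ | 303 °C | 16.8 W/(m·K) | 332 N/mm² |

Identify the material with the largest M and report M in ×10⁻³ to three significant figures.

alloy Z, M = 1.05×10⁻³

Screen on constraints: max service T ≥ 264 °C; k ≥ 9.54 W/(m·K); σ_y ≥ 290 MPa. Survivors: alloy C, alloy Z.
Normalizing units and computing the index:
  alloy C: E = 405.3 GPa, ρ = 19220 kg/m³
  alloy Z: E = 107.1 GPa, ρ = 4520 kg/m³
  alloy Z: M = 1.05×10⁻³
  alloy C: M = 0.385×10⁻³
The maximum is for alloy Z.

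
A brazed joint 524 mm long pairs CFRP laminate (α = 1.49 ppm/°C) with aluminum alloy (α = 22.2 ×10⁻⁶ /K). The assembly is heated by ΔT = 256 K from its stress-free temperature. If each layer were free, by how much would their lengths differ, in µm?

2780 µm

Δα = |1.49 − 22.2|×10⁻⁶/K = 20.7×10⁻⁶/K.
ΔL_mismatch = Δα·L·ΔT = 20.7×10⁻⁶ × 524.0 mm × 256.0 K = 2780 µm.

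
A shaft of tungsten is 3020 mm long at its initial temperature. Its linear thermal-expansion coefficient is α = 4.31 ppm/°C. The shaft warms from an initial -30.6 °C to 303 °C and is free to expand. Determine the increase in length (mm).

ΔT = 303 − (-30.6) = 333.6 K.
ΔL = α·L₀·ΔT = 4.31×10⁻⁶ × 3020 mm × 333.6 K = 4.34 mm.

4.34 mm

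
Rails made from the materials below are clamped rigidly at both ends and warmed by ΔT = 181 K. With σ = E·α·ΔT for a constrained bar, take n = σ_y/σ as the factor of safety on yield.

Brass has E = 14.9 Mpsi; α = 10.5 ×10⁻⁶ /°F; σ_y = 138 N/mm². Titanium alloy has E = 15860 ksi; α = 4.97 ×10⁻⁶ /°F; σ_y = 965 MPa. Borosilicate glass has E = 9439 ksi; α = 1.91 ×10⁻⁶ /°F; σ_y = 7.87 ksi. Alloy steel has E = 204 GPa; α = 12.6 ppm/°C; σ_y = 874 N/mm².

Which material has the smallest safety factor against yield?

brass

With everything in SI (GPa, ×10⁻⁶/K, MPa):
  brass: E = 102.7, α = 18.9, σ_y = 138.0 → σ = 351 MPa, n = 0.393
  titanium alloy: E = 109.4, α = 8.95, σ_y = 965.0 → σ = 177 MPa, n = 5.45
  borosilicate glass: E = 65.08, α = 3.44, σ_y = 54.26 → σ = 40.5 MPa, n = 1.34
  alloy steel: E = 204.0, α = 12.6, σ_y = 874.0 → σ = 465 MPa, n = 1.88
Brass has the lowest safety factor, n = 0.393.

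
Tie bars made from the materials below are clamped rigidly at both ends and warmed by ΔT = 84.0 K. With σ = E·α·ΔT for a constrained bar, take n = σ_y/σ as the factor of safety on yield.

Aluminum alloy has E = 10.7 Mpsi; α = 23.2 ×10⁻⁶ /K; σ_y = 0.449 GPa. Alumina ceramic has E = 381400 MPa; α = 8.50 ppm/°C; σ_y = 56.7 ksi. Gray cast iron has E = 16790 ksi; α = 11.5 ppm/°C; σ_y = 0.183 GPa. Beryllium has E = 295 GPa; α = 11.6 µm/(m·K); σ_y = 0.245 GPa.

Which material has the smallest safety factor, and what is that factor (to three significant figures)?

Per material, after unit conversion:
  aluminum alloy: E = 73.77, α = 23.2, σ_y = 449.0 → σ = 144 MPa, n = 3.12
  alumina ceramic: E = 381.4, α = 8.50, σ_y = 390.9 → σ = 272 MPa, n = 1.44
  gray cast iron: E = 115.8, α = 11.5, σ_y = 183.0 → σ = 112 MPa, n = 1.64
  beryllium: E = 295.0, α = 11.6, σ_y = 245.0 → σ = 287 MPa, n = 0.852
The minimum is beryllium at n = 0.852.

beryllium, n = 0.852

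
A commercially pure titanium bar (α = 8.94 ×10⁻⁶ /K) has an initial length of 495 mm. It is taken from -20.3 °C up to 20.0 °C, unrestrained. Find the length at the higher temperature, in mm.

ΔT = 20.0 − (-20.3) = 40.30 K.
ΔL = α·L₀·ΔT = 8.94×10⁻⁶ × 495 mm × 40.30 K = 0.178 mm.
L = L₀ + ΔL = 495 + 0.178 = 495.18 mm.

495.18 mm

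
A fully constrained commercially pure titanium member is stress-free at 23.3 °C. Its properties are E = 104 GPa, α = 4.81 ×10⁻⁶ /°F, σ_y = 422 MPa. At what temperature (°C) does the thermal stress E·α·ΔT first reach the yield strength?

492 °C

α = 4.81×10⁻⁶/°F × 9/5 = 8.66×10⁻⁶/K.
E·α·ΔT = 422.0 MPa ⇒ ΔT = 422.0 / (104.0×10³ × 8.66×10⁻⁶) = 468.7 K.
T = 23.3 + 468.7 = 492.0 °C.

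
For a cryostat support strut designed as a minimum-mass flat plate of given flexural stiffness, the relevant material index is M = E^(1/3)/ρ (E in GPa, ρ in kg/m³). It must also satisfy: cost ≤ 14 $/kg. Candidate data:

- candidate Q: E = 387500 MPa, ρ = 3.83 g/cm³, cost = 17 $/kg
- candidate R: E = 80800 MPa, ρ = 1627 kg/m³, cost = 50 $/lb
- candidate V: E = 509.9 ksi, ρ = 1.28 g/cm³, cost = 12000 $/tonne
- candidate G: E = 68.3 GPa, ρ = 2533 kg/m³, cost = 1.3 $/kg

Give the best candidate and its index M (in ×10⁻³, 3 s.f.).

candidate G, M = 1.61×10⁻³

Screen on constraints: cost ≤ 14 $/kg. Survivors: candidate V, candidate G.
After converting to SI:
  candidate V: E = 3.516 GPa, ρ = 1280 kg/m³
  candidate G: E = 68.30 GPa, ρ = 2533 kg/m³
  candidate G: M = 1.61×10⁻³
  candidate V: M = 1.19×10⁻³
Highest index: candidate G.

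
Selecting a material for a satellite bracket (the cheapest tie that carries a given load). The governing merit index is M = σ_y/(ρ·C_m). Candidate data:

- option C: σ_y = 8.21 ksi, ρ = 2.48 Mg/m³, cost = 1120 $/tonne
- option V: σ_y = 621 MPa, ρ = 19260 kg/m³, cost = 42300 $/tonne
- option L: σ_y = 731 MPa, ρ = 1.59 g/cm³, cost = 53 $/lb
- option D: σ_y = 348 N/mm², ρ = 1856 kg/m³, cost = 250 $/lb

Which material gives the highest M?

Putting every candidate on a common basis:
  option C: σ_y = 56.61 MPa, ρ = 2480 kg/m³, cost = 1.120 $/kg
  option V: σ_y = 621.0 MPa, ρ = 19260 kg/m³, cost = 42.30 $/kg
  option L: σ_y = 731.0 MPa, ρ = 1590 kg/m³, cost = 116.8 $/kg
  option D: σ_y = 348.0 MPa, ρ = 1856 kg/m³, cost = 551.1 $/kg
  option C: M = 20.4 kN·m per $
  option L: M = 3.93 kN·m per $
  option V: M = 0.762 kN·m per $
  option D: M = 0.340 kN·m per $
Option C ranks first.

option C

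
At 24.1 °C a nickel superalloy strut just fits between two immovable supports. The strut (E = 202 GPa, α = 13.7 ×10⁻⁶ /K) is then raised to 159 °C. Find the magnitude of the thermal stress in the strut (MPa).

373 MPa

ΔT = 134.9 K. Constrained thermal stress σ = E·α·ΔT = 202.0×10³ MPa × 13.7×10⁻⁶ × 134.9 = 373 MPa (compressive).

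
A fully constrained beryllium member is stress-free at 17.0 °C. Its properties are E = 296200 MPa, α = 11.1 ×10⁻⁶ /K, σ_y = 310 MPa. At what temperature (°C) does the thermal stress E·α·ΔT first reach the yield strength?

E = 296200 MPa = 296.2 GPa.
E·α·ΔT = 310.0 MPa ⇒ ΔT = 310.0 / (296.2×10³ × 11.1×10⁻⁶) = 94.29 K.
T = 17.0 + 94.29 = 111.3 °C.

111 °C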